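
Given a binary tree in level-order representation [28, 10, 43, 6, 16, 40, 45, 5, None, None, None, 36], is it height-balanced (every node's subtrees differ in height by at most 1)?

Tree (level-order array): [28, 10, 43, 6, 16, 40, 45, 5, None, None, None, 36]
Definition: a tree is height-balanced if, at every node, |h(left) - h(right)| <= 1 (empty subtree has height -1).
Bottom-up per-node check:
  node 5: h_left=-1, h_right=-1, diff=0 [OK], height=0
  node 6: h_left=0, h_right=-1, diff=1 [OK], height=1
  node 16: h_left=-1, h_right=-1, diff=0 [OK], height=0
  node 10: h_left=1, h_right=0, diff=1 [OK], height=2
  node 36: h_left=-1, h_right=-1, diff=0 [OK], height=0
  node 40: h_left=0, h_right=-1, diff=1 [OK], height=1
  node 45: h_left=-1, h_right=-1, diff=0 [OK], height=0
  node 43: h_left=1, h_right=0, diff=1 [OK], height=2
  node 28: h_left=2, h_right=2, diff=0 [OK], height=3
All nodes satisfy the balance condition.
Result: Balanced


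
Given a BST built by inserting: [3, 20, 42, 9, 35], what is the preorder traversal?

Tree insertion order: [3, 20, 42, 9, 35]
Tree (level-order array): [3, None, 20, 9, 42, None, None, 35]
Preorder traversal: [3, 20, 9, 42, 35]


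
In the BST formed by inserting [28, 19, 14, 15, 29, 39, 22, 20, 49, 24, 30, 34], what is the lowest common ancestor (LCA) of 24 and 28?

Tree insertion order: [28, 19, 14, 15, 29, 39, 22, 20, 49, 24, 30, 34]
Tree (level-order array): [28, 19, 29, 14, 22, None, 39, None, 15, 20, 24, 30, 49, None, None, None, None, None, None, None, 34]
In a BST, the LCA of p=24, q=28 is the first node v on the
root-to-leaf path with p <= v <= q (go left if both < v, right if both > v).
Walk from root:
  at 28: 24 <= 28 <= 28, this is the LCA
LCA = 28


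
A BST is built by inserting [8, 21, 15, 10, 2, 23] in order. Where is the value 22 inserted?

Starting tree (level order): [8, 2, 21, None, None, 15, 23, 10]
Insertion path: 8 -> 21 -> 23
Result: insert 22 as left child of 23
Final tree (level order): [8, 2, 21, None, None, 15, 23, 10, None, 22]


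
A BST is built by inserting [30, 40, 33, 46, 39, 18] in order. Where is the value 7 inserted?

Starting tree (level order): [30, 18, 40, None, None, 33, 46, None, 39]
Insertion path: 30 -> 18
Result: insert 7 as left child of 18
Final tree (level order): [30, 18, 40, 7, None, 33, 46, None, None, None, 39]


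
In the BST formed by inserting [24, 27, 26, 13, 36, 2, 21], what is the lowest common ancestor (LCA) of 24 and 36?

Tree insertion order: [24, 27, 26, 13, 36, 2, 21]
Tree (level-order array): [24, 13, 27, 2, 21, 26, 36]
In a BST, the LCA of p=24, q=36 is the first node v on the
root-to-leaf path with p <= v <= q (go left if both < v, right if both > v).
Walk from root:
  at 24: 24 <= 24 <= 36, this is the LCA
LCA = 24


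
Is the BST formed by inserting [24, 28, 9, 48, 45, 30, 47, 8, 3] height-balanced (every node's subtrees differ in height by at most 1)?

Tree (level-order array): [24, 9, 28, 8, None, None, 48, 3, None, 45, None, None, None, 30, 47]
Definition: a tree is height-balanced if, at every node, |h(left) - h(right)| <= 1 (empty subtree has height -1).
Bottom-up per-node check:
  node 3: h_left=-1, h_right=-1, diff=0 [OK], height=0
  node 8: h_left=0, h_right=-1, diff=1 [OK], height=1
  node 9: h_left=1, h_right=-1, diff=2 [FAIL (|1--1|=2 > 1)], height=2
  node 30: h_left=-1, h_right=-1, diff=0 [OK], height=0
  node 47: h_left=-1, h_right=-1, diff=0 [OK], height=0
  node 45: h_left=0, h_right=0, diff=0 [OK], height=1
  node 48: h_left=1, h_right=-1, diff=2 [FAIL (|1--1|=2 > 1)], height=2
  node 28: h_left=-1, h_right=2, diff=3 [FAIL (|-1-2|=3 > 1)], height=3
  node 24: h_left=2, h_right=3, diff=1 [OK], height=4
Node 9 violates the condition: |1 - -1| = 2 > 1.
Result: Not balanced


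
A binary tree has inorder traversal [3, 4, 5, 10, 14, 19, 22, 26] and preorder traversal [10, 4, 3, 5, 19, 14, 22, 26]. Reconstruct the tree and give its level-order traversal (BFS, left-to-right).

Inorder:  [3, 4, 5, 10, 14, 19, 22, 26]
Preorder: [10, 4, 3, 5, 19, 14, 22, 26]
Algorithm: preorder visits root first, so consume preorder in order;
for each root, split the current inorder slice at that value into
left-subtree inorder and right-subtree inorder, then recurse.
Recursive splits:
  root=10; inorder splits into left=[3, 4, 5], right=[14, 19, 22, 26]
  root=4; inorder splits into left=[3], right=[5]
  root=3; inorder splits into left=[], right=[]
  root=5; inorder splits into left=[], right=[]
  root=19; inorder splits into left=[14], right=[22, 26]
  root=14; inorder splits into left=[], right=[]
  root=22; inorder splits into left=[], right=[26]
  root=26; inorder splits into left=[], right=[]
Reconstructed level-order: [10, 4, 19, 3, 5, 14, 22, 26]


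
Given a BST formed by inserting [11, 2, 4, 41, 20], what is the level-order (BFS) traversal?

Tree insertion order: [11, 2, 4, 41, 20]
Tree (level-order array): [11, 2, 41, None, 4, 20]
BFS from the root, enqueuing left then right child of each popped node:
  queue [11] -> pop 11, enqueue [2, 41], visited so far: [11]
  queue [2, 41] -> pop 2, enqueue [4], visited so far: [11, 2]
  queue [41, 4] -> pop 41, enqueue [20], visited so far: [11, 2, 41]
  queue [4, 20] -> pop 4, enqueue [none], visited so far: [11, 2, 41, 4]
  queue [20] -> pop 20, enqueue [none], visited so far: [11, 2, 41, 4, 20]
Result: [11, 2, 41, 4, 20]


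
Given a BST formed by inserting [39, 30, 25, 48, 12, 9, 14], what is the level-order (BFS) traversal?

Tree insertion order: [39, 30, 25, 48, 12, 9, 14]
Tree (level-order array): [39, 30, 48, 25, None, None, None, 12, None, 9, 14]
BFS from the root, enqueuing left then right child of each popped node:
  queue [39] -> pop 39, enqueue [30, 48], visited so far: [39]
  queue [30, 48] -> pop 30, enqueue [25], visited so far: [39, 30]
  queue [48, 25] -> pop 48, enqueue [none], visited so far: [39, 30, 48]
  queue [25] -> pop 25, enqueue [12], visited so far: [39, 30, 48, 25]
  queue [12] -> pop 12, enqueue [9, 14], visited so far: [39, 30, 48, 25, 12]
  queue [9, 14] -> pop 9, enqueue [none], visited so far: [39, 30, 48, 25, 12, 9]
  queue [14] -> pop 14, enqueue [none], visited so far: [39, 30, 48, 25, 12, 9, 14]
Result: [39, 30, 48, 25, 12, 9, 14]


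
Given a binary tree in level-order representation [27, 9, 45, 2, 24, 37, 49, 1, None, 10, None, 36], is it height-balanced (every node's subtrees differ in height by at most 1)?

Tree (level-order array): [27, 9, 45, 2, 24, 37, 49, 1, None, 10, None, 36]
Definition: a tree is height-balanced if, at every node, |h(left) - h(right)| <= 1 (empty subtree has height -1).
Bottom-up per-node check:
  node 1: h_left=-1, h_right=-1, diff=0 [OK], height=0
  node 2: h_left=0, h_right=-1, diff=1 [OK], height=1
  node 10: h_left=-1, h_right=-1, diff=0 [OK], height=0
  node 24: h_left=0, h_right=-1, diff=1 [OK], height=1
  node 9: h_left=1, h_right=1, diff=0 [OK], height=2
  node 36: h_left=-1, h_right=-1, diff=0 [OK], height=0
  node 37: h_left=0, h_right=-1, diff=1 [OK], height=1
  node 49: h_left=-1, h_right=-1, diff=0 [OK], height=0
  node 45: h_left=1, h_right=0, diff=1 [OK], height=2
  node 27: h_left=2, h_right=2, diff=0 [OK], height=3
All nodes satisfy the balance condition.
Result: Balanced


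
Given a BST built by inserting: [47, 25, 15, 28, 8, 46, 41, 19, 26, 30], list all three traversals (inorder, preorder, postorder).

Tree insertion order: [47, 25, 15, 28, 8, 46, 41, 19, 26, 30]
Tree (level-order array): [47, 25, None, 15, 28, 8, 19, 26, 46, None, None, None, None, None, None, 41, None, 30]
Inorder (L, root, R): [8, 15, 19, 25, 26, 28, 30, 41, 46, 47]
Preorder (root, L, R): [47, 25, 15, 8, 19, 28, 26, 46, 41, 30]
Postorder (L, R, root): [8, 19, 15, 26, 30, 41, 46, 28, 25, 47]


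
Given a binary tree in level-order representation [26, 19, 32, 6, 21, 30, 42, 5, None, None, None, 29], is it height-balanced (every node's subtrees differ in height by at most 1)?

Tree (level-order array): [26, 19, 32, 6, 21, 30, 42, 5, None, None, None, 29]
Definition: a tree is height-balanced if, at every node, |h(left) - h(right)| <= 1 (empty subtree has height -1).
Bottom-up per-node check:
  node 5: h_left=-1, h_right=-1, diff=0 [OK], height=0
  node 6: h_left=0, h_right=-1, diff=1 [OK], height=1
  node 21: h_left=-1, h_right=-1, diff=0 [OK], height=0
  node 19: h_left=1, h_right=0, diff=1 [OK], height=2
  node 29: h_left=-1, h_right=-1, diff=0 [OK], height=0
  node 30: h_left=0, h_right=-1, diff=1 [OK], height=1
  node 42: h_left=-1, h_right=-1, diff=0 [OK], height=0
  node 32: h_left=1, h_right=0, diff=1 [OK], height=2
  node 26: h_left=2, h_right=2, diff=0 [OK], height=3
All nodes satisfy the balance condition.
Result: Balanced


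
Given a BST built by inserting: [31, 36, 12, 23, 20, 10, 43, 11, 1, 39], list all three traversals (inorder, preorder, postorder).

Tree insertion order: [31, 36, 12, 23, 20, 10, 43, 11, 1, 39]
Tree (level-order array): [31, 12, 36, 10, 23, None, 43, 1, 11, 20, None, 39]
Inorder (L, root, R): [1, 10, 11, 12, 20, 23, 31, 36, 39, 43]
Preorder (root, L, R): [31, 12, 10, 1, 11, 23, 20, 36, 43, 39]
Postorder (L, R, root): [1, 11, 10, 20, 23, 12, 39, 43, 36, 31]


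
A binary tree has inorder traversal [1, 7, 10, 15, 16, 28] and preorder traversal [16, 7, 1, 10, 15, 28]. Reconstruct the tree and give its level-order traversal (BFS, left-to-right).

Inorder:  [1, 7, 10, 15, 16, 28]
Preorder: [16, 7, 1, 10, 15, 28]
Algorithm: preorder visits root first, so consume preorder in order;
for each root, split the current inorder slice at that value into
left-subtree inorder and right-subtree inorder, then recurse.
Recursive splits:
  root=16; inorder splits into left=[1, 7, 10, 15], right=[28]
  root=7; inorder splits into left=[1], right=[10, 15]
  root=1; inorder splits into left=[], right=[]
  root=10; inorder splits into left=[], right=[15]
  root=15; inorder splits into left=[], right=[]
  root=28; inorder splits into left=[], right=[]
Reconstructed level-order: [16, 7, 28, 1, 10, 15]


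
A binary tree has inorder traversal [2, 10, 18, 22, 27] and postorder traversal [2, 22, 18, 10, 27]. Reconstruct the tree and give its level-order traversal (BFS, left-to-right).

Inorder:   [2, 10, 18, 22, 27]
Postorder: [2, 22, 18, 10, 27]
Algorithm: postorder visits root last, so walk postorder right-to-left;
each value is the root of the current inorder slice — split it at that
value, recurse on the right subtree first, then the left.
Recursive splits:
  root=27; inorder splits into left=[2, 10, 18, 22], right=[]
  root=10; inorder splits into left=[2], right=[18, 22]
  root=18; inorder splits into left=[], right=[22]
  root=22; inorder splits into left=[], right=[]
  root=2; inorder splits into left=[], right=[]
Reconstructed level-order: [27, 10, 2, 18, 22]


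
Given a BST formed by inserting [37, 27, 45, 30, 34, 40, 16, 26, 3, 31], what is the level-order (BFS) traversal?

Tree insertion order: [37, 27, 45, 30, 34, 40, 16, 26, 3, 31]
Tree (level-order array): [37, 27, 45, 16, 30, 40, None, 3, 26, None, 34, None, None, None, None, None, None, 31]
BFS from the root, enqueuing left then right child of each popped node:
  queue [37] -> pop 37, enqueue [27, 45], visited so far: [37]
  queue [27, 45] -> pop 27, enqueue [16, 30], visited so far: [37, 27]
  queue [45, 16, 30] -> pop 45, enqueue [40], visited so far: [37, 27, 45]
  queue [16, 30, 40] -> pop 16, enqueue [3, 26], visited so far: [37, 27, 45, 16]
  queue [30, 40, 3, 26] -> pop 30, enqueue [34], visited so far: [37, 27, 45, 16, 30]
  queue [40, 3, 26, 34] -> pop 40, enqueue [none], visited so far: [37, 27, 45, 16, 30, 40]
  queue [3, 26, 34] -> pop 3, enqueue [none], visited so far: [37, 27, 45, 16, 30, 40, 3]
  queue [26, 34] -> pop 26, enqueue [none], visited so far: [37, 27, 45, 16, 30, 40, 3, 26]
  queue [34] -> pop 34, enqueue [31], visited so far: [37, 27, 45, 16, 30, 40, 3, 26, 34]
  queue [31] -> pop 31, enqueue [none], visited so far: [37, 27, 45, 16, 30, 40, 3, 26, 34, 31]
Result: [37, 27, 45, 16, 30, 40, 3, 26, 34, 31]


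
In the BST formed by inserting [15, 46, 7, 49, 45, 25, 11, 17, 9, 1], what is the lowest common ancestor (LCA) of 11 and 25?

Tree insertion order: [15, 46, 7, 49, 45, 25, 11, 17, 9, 1]
Tree (level-order array): [15, 7, 46, 1, 11, 45, 49, None, None, 9, None, 25, None, None, None, None, None, 17]
In a BST, the LCA of p=11, q=25 is the first node v on the
root-to-leaf path with p <= v <= q (go left if both < v, right if both > v).
Walk from root:
  at 15: 11 <= 15 <= 25, this is the LCA
LCA = 15


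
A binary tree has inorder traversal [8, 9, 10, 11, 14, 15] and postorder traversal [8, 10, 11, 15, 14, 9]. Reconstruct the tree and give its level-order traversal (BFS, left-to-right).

Inorder:   [8, 9, 10, 11, 14, 15]
Postorder: [8, 10, 11, 15, 14, 9]
Algorithm: postorder visits root last, so walk postorder right-to-left;
each value is the root of the current inorder slice — split it at that
value, recurse on the right subtree first, then the left.
Recursive splits:
  root=9; inorder splits into left=[8], right=[10, 11, 14, 15]
  root=14; inorder splits into left=[10, 11], right=[15]
  root=15; inorder splits into left=[], right=[]
  root=11; inorder splits into left=[10], right=[]
  root=10; inorder splits into left=[], right=[]
  root=8; inorder splits into left=[], right=[]
Reconstructed level-order: [9, 8, 14, 11, 15, 10]


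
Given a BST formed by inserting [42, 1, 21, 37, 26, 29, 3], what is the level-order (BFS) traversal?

Tree insertion order: [42, 1, 21, 37, 26, 29, 3]
Tree (level-order array): [42, 1, None, None, 21, 3, 37, None, None, 26, None, None, 29]
BFS from the root, enqueuing left then right child of each popped node:
  queue [42] -> pop 42, enqueue [1], visited so far: [42]
  queue [1] -> pop 1, enqueue [21], visited so far: [42, 1]
  queue [21] -> pop 21, enqueue [3, 37], visited so far: [42, 1, 21]
  queue [3, 37] -> pop 3, enqueue [none], visited so far: [42, 1, 21, 3]
  queue [37] -> pop 37, enqueue [26], visited so far: [42, 1, 21, 3, 37]
  queue [26] -> pop 26, enqueue [29], visited so far: [42, 1, 21, 3, 37, 26]
  queue [29] -> pop 29, enqueue [none], visited so far: [42, 1, 21, 3, 37, 26, 29]
Result: [42, 1, 21, 3, 37, 26, 29]


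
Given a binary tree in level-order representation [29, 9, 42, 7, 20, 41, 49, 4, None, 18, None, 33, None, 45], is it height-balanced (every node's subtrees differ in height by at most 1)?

Tree (level-order array): [29, 9, 42, 7, 20, 41, 49, 4, None, 18, None, 33, None, 45]
Definition: a tree is height-balanced if, at every node, |h(left) - h(right)| <= 1 (empty subtree has height -1).
Bottom-up per-node check:
  node 4: h_left=-1, h_right=-1, diff=0 [OK], height=0
  node 7: h_left=0, h_right=-1, diff=1 [OK], height=1
  node 18: h_left=-1, h_right=-1, diff=0 [OK], height=0
  node 20: h_left=0, h_right=-1, diff=1 [OK], height=1
  node 9: h_left=1, h_right=1, diff=0 [OK], height=2
  node 33: h_left=-1, h_right=-1, diff=0 [OK], height=0
  node 41: h_left=0, h_right=-1, diff=1 [OK], height=1
  node 45: h_left=-1, h_right=-1, diff=0 [OK], height=0
  node 49: h_left=0, h_right=-1, diff=1 [OK], height=1
  node 42: h_left=1, h_right=1, diff=0 [OK], height=2
  node 29: h_left=2, h_right=2, diff=0 [OK], height=3
All nodes satisfy the balance condition.
Result: Balanced


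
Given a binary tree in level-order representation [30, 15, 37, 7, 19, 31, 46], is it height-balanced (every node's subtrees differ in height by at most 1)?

Tree (level-order array): [30, 15, 37, 7, 19, 31, 46]
Definition: a tree is height-balanced if, at every node, |h(left) - h(right)| <= 1 (empty subtree has height -1).
Bottom-up per-node check:
  node 7: h_left=-1, h_right=-1, diff=0 [OK], height=0
  node 19: h_left=-1, h_right=-1, diff=0 [OK], height=0
  node 15: h_left=0, h_right=0, diff=0 [OK], height=1
  node 31: h_left=-1, h_right=-1, diff=0 [OK], height=0
  node 46: h_left=-1, h_right=-1, diff=0 [OK], height=0
  node 37: h_left=0, h_right=0, diff=0 [OK], height=1
  node 30: h_left=1, h_right=1, diff=0 [OK], height=2
All nodes satisfy the balance condition.
Result: Balanced


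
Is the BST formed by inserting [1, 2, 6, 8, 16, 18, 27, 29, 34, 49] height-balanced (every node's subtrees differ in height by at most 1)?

Tree (level-order array): [1, None, 2, None, 6, None, 8, None, 16, None, 18, None, 27, None, 29, None, 34, None, 49]
Definition: a tree is height-balanced if, at every node, |h(left) - h(right)| <= 1 (empty subtree has height -1).
Bottom-up per-node check:
  node 49: h_left=-1, h_right=-1, diff=0 [OK], height=0
  node 34: h_left=-1, h_right=0, diff=1 [OK], height=1
  node 29: h_left=-1, h_right=1, diff=2 [FAIL (|-1-1|=2 > 1)], height=2
  node 27: h_left=-1, h_right=2, diff=3 [FAIL (|-1-2|=3 > 1)], height=3
  node 18: h_left=-1, h_right=3, diff=4 [FAIL (|-1-3|=4 > 1)], height=4
  node 16: h_left=-1, h_right=4, diff=5 [FAIL (|-1-4|=5 > 1)], height=5
  node 8: h_left=-1, h_right=5, diff=6 [FAIL (|-1-5|=6 > 1)], height=6
  node 6: h_left=-1, h_right=6, diff=7 [FAIL (|-1-6|=7 > 1)], height=7
  node 2: h_left=-1, h_right=7, diff=8 [FAIL (|-1-7|=8 > 1)], height=8
  node 1: h_left=-1, h_right=8, diff=9 [FAIL (|-1-8|=9 > 1)], height=9
Node 29 violates the condition: |-1 - 1| = 2 > 1.
Result: Not balanced


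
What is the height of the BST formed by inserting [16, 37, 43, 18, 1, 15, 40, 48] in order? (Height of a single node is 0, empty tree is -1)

Insertion order: [16, 37, 43, 18, 1, 15, 40, 48]
Tree (level-order array): [16, 1, 37, None, 15, 18, 43, None, None, None, None, 40, 48]
Compute height bottom-up (empty subtree = -1):
  height(15) = 1 + max(-1, -1) = 0
  height(1) = 1 + max(-1, 0) = 1
  height(18) = 1 + max(-1, -1) = 0
  height(40) = 1 + max(-1, -1) = 0
  height(48) = 1 + max(-1, -1) = 0
  height(43) = 1 + max(0, 0) = 1
  height(37) = 1 + max(0, 1) = 2
  height(16) = 1 + max(1, 2) = 3
Height = 3


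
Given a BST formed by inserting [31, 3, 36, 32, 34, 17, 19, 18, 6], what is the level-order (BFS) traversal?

Tree insertion order: [31, 3, 36, 32, 34, 17, 19, 18, 6]
Tree (level-order array): [31, 3, 36, None, 17, 32, None, 6, 19, None, 34, None, None, 18]
BFS from the root, enqueuing left then right child of each popped node:
  queue [31] -> pop 31, enqueue [3, 36], visited so far: [31]
  queue [3, 36] -> pop 3, enqueue [17], visited so far: [31, 3]
  queue [36, 17] -> pop 36, enqueue [32], visited so far: [31, 3, 36]
  queue [17, 32] -> pop 17, enqueue [6, 19], visited so far: [31, 3, 36, 17]
  queue [32, 6, 19] -> pop 32, enqueue [34], visited so far: [31, 3, 36, 17, 32]
  queue [6, 19, 34] -> pop 6, enqueue [none], visited so far: [31, 3, 36, 17, 32, 6]
  queue [19, 34] -> pop 19, enqueue [18], visited so far: [31, 3, 36, 17, 32, 6, 19]
  queue [34, 18] -> pop 34, enqueue [none], visited so far: [31, 3, 36, 17, 32, 6, 19, 34]
  queue [18] -> pop 18, enqueue [none], visited so far: [31, 3, 36, 17, 32, 6, 19, 34, 18]
Result: [31, 3, 36, 17, 32, 6, 19, 34, 18]


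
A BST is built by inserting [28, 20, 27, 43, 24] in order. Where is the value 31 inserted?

Starting tree (level order): [28, 20, 43, None, 27, None, None, 24]
Insertion path: 28 -> 43
Result: insert 31 as left child of 43
Final tree (level order): [28, 20, 43, None, 27, 31, None, 24]


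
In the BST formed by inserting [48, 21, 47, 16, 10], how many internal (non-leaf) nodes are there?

Tree built from: [48, 21, 47, 16, 10]
Tree (level-order array): [48, 21, None, 16, 47, 10]
Rule: An internal node has at least one child.
Per-node child counts:
  node 48: 1 child(ren)
  node 21: 2 child(ren)
  node 16: 1 child(ren)
  node 10: 0 child(ren)
  node 47: 0 child(ren)
Matching nodes: [48, 21, 16]
Count of internal (non-leaf) nodes: 3


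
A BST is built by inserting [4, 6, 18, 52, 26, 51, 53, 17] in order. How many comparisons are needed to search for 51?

Search path for 51: 4 -> 6 -> 18 -> 52 -> 26 -> 51
Found: True
Comparisons: 6


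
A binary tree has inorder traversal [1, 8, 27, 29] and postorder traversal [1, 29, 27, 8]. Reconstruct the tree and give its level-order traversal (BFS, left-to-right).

Inorder:   [1, 8, 27, 29]
Postorder: [1, 29, 27, 8]
Algorithm: postorder visits root last, so walk postorder right-to-left;
each value is the root of the current inorder slice — split it at that
value, recurse on the right subtree first, then the left.
Recursive splits:
  root=8; inorder splits into left=[1], right=[27, 29]
  root=27; inorder splits into left=[], right=[29]
  root=29; inorder splits into left=[], right=[]
  root=1; inorder splits into left=[], right=[]
Reconstructed level-order: [8, 1, 27, 29]


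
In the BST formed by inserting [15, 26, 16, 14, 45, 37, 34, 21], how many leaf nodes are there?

Tree built from: [15, 26, 16, 14, 45, 37, 34, 21]
Tree (level-order array): [15, 14, 26, None, None, 16, 45, None, 21, 37, None, None, None, 34]
Rule: A leaf has 0 children.
Per-node child counts:
  node 15: 2 child(ren)
  node 14: 0 child(ren)
  node 26: 2 child(ren)
  node 16: 1 child(ren)
  node 21: 0 child(ren)
  node 45: 1 child(ren)
  node 37: 1 child(ren)
  node 34: 0 child(ren)
Matching nodes: [14, 21, 34]
Count of leaf nodes: 3


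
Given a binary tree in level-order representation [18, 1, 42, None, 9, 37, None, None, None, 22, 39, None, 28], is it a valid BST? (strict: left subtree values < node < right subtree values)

Level-order array: [18, 1, 42, None, 9, 37, None, None, None, 22, 39, None, 28]
Validate using subtree bounds (lo, hi): at each node, require lo < value < hi,
then recurse left with hi=value and right with lo=value.
Preorder trace (stopping at first violation):
  at node 18 with bounds (-inf, +inf): OK
  at node 1 with bounds (-inf, 18): OK
  at node 9 with bounds (1, 18): OK
  at node 42 with bounds (18, +inf): OK
  at node 37 with bounds (18, 42): OK
  at node 22 with bounds (18, 37): OK
  at node 28 with bounds (22, 37): OK
  at node 39 with bounds (37, 42): OK
No violation found at any node.
Result: Valid BST


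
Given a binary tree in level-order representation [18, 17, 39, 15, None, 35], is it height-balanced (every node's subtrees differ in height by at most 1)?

Tree (level-order array): [18, 17, 39, 15, None, 35]
Definition: a tree is height-balanced if, at every node, |h(left) - h(right)| <= 1 (empty subtree has height -1).
Bottom-up per-node check:
  node 15: h_left=-1, h_right=-1, diff=0 [OK], height=0
  node 17: h_left=0, h_right=-1, diff=1 [OK], height=1
  node 35: h_left=-1, h_right=-1, diff=0 [OK], height=0
  node 39: h_left=0, h_right=-1, diff=1 [OK], height=1
  node 18: h_left=1, h_right=1, diff=0 [OK], height=2
All nodes satisfy the balance condition.
Result: Balanced


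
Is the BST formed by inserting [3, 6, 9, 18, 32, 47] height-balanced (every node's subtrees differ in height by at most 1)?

Tree (level-order array): [3, None, 6, None, 9, None, 18, None, 32, None, 47]
Definition: a tree is height-balanced if, at every node, |h(left) - h(right)| <= 1 (empty subtree has height -1).
Bottom-up per-node check:
  node 47: h_left=-1, h_right=-1, diff=0 [OK], height=0
  node 32: h_left=-1, h_right=0, diff=1 [OK], height=1
  node 18: h_left=-1, h_right=1, diff=2 [FAIL (|-1-1|=2 > 1)], height=2
  node 9: h_left=-1, h_right=2, diff=3 [FAIL (|-1-2|=3 > 1)], height=3
  node 6: h_left=-1, h_right=3, diff=4 [FAIL (|-1-3|=4 > 1)], height=4
  node 3: h_left=-1, h_right=4, diff=5 [FAIL (|-1-4|=5 > 1)], height=5
Node 18 violates the condition: |-1 - 1| = 2 > 1.
Result: Not balanced


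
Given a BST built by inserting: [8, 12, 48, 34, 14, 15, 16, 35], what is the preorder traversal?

Tree insertion order: [8, 12, 48, 34, 14, 15, 16, 35]
Tree (level-order array): [8, None, 12, None, 48, 34, None, 14, 35, None, 15, None, None, None, 16]
Preorder traversal: [8, 12, 48, 34, 14, 15, 16, 35]


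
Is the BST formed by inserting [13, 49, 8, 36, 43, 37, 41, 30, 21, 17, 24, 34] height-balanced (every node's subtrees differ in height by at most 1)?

Tree (level-order array): [13, 8, 49, None, None, 36, None, 30, 43, 21, 34, 37, None, 17, 24, None, None, None, 41]
Definition: a tree is height-balanced if, at every node, |h(left) - h(right)| <= 1 (empty subtree has height -1).
Bottom-up per-node check:
  node 8: h_left=-1, h_right=-1, diff=0 [OK], height=0
  node 17: h_left=-1, h_right=-1, diff=0 [OK], height=0
  node 24: h_left=-1, h_right=-1, diff=0 [OK], height=0
  node 21: h_left=0, h_right=0, diff=0 [OK], height=1
  node 34: h_left=-1, h_right=-1, diff=0 [OK], height=0
  node 30: h_left=1, h_right=0, diff=1 [OK], height=2
  node 41: h_left=-1, h_right=-1, diff=0 [OK], height=0
  node 37: h_left=-1, h_right=0, diff=1 [OK], height=1
  node 43: h_left=1, h_right=-1, diff=2 [FAIL (|1--1|=2 > 1)], height=2
  node 36: h_left=2, h_right=2, diff=0 [OK], height=3
  node 49: h_left=3, h_right=-1, diff=4 [FAIL (|3--1|=4 > 1)], height=4
  node 13: h_left=0, h_right=4, diff=4 [FAIL (|0-4|=4 > 1)], height=5
Node 43 violates the condition: |1 - -1| = 2 > 1.
Result: Not balanced


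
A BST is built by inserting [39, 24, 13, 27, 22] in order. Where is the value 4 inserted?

Starting tree (level order): [39, 24, None, 13, 27, None, 22]
Insertion path: 39 -> 24 -> 13
Result: insert 4 as left child of 13
Final tree (level order): [39, 24, None, 13, 27, 4, 22]


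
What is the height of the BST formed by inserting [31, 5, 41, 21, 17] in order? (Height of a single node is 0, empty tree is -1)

Insertion order: [31, 5, 41, 21, 17]
Tree (level-order array): [31, 5, 41, None, 21, None, None, 17]
Compute height bottom-up (empty subtree = -1):
  height(17) = 1 + max(-1, -1) = 0
  height(21) = 1 + max(0, -1) = 1
  height(5) = 1 + max(-1, 1) = 2
  height(41) = 1 + max(-1, -1) = 0
  height(31) = 1 + max(2, 0) = 3
Height = 3


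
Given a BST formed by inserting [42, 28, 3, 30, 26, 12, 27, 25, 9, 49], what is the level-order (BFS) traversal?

Tree insertion order: [42, 28, 3, 30, 26, 12, 27, 25, 9, 49]
Tree (level-order array): [42, 28, 49, 3, 30, None, None, None, 26, None, None, 12, 27, 9, 25]
BFS from the root, enqueuing left then right child of each popped node:
  queue [42] -> pop 42, enqueue [28, 49], visited so far: [42]
  queue [28, 49] -> pop 28, enqueue [3, 30], visited so far: [42, 28]
  queue [49, 3, 30] -> pop 49, enqueue [none], visited so far: [42, 28, 49]
  queue [3, 30] -> pop 3, enqueue [26], visited so far: [42, 28, 49, 3]
  queue [30, 26] -> pop 30, enqueue [none], visited so far: [42, 28, 49, 3, 30]
  queue [26] -> pop 26, enqueue [12, 27], visited so far: [42, 28, 49, 3, 30, 26]
  queue [12, 27] -> pop 12, enqueue [9, 25], visited so far: [42, 28, 49, 3, 30, 26, 12]
  queue [27, 9, 25] -> pop 27, enqueue [none], visited so far: [42, 28, 49, 3, 30, 26, 12, 27]
  queue [9, 25] -> pop 9, enqueue [none], visited so far: [42, 28, 49, 3, 30, 26, 12, 27, 9]
  queue [25] -> pop 25, enqueue [none], visited so far: [42, 28, 49, 3, 30, 26, 12, 27, 9, 25]
Result: [42, 28, 49, 3, 30, 26, 12, 27, 9, 25]


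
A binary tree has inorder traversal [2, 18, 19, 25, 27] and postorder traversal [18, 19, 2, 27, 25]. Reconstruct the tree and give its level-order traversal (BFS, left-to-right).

Inorder:   [2, 18, 19, 25, 27]
Postorder: [18, 19, 2, 27, 25]
Algorithm: postorder visits root last, so walk postorder right-to-left;
each value is the root of the current inorder slice — split it at that
value, recurse on the right subtree first, then the left.
Recursive splits:
  root=25; inorder splits into left=[2, 18, 19], right=[27]
  root=27; inorder splits into left=[], right=[]
  root=2; inorder splits into left=[], right=[18, 19]
  root=19; inorder splits into left=[18], right=[]
  root=18; inorder splits into left=[], right=[]
Reconstructed level-order: [25, 2, 27, 19, 18]


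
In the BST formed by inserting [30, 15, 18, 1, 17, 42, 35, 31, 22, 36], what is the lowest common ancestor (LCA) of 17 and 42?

Tree insertion order: [30, 15, 18, 1, 17, 42, 35, 31, 22, 36]
Tree (level-order array): [30, 15, 42, 1, 18, 35, None, None, None, 17, 22, 31, 36]
In a BST, the LCA of p=17, q=42 is the first node v on the
root-to-leaf path with p <= v <= q (go left if both < v, right if both > v).
Walk from root:
  at 30: 17 <= 30 <= 42, this is the LCA
LCA = 30


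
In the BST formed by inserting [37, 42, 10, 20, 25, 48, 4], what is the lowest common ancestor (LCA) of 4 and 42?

Tree insertion order: [37, 42, 10, 20, 25, 48, 4]
Tree (level-order array): [37, 10, 42, 4, 20, None, 48, None, None, None, 25]
In a BST, the LCA of p=4, q=42 is the first node v on the
root-to-leaf path with p <= v <= q (go left if both < v, right if both > v).
Walk from root:
  at 37: 4 <= 37 <= 42, this is the LCA
LCA = 37


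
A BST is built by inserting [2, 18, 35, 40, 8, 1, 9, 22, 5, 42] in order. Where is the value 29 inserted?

Starting tree (level order): [2, 1, 18, None, None, 8, 35, 5, 9, 22, 40, None, None, None, None, None, None, None, 42]
Insertion path: 2 -> 18 -> 35 -> 22
Result: insert 29 as right child of 22
Final tree (level order): [2, 1, 18, None, None, 8, 35, 5, 9, 22, 40, None, None, None, None, None, 29, None, 42]


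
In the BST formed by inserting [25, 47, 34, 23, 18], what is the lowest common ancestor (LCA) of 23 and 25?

Tree insertion order: [25, 47, 34, 23, 18]
Tree (level-order array): [25, 23, 47, 18, None, 34]
In a BST, the LCA of p=23, q=25 is the first node v on the
root-to-leaf path with p <= v <= q (go left if both < v, right if both > v).
Walk from root:
  at 25: 23 <= 25 <= 25, this is the LCA
LCA = 25


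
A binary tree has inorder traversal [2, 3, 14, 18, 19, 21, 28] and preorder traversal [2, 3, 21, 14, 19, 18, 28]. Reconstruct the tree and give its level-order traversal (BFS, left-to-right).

Inorder:  [2, 3, 14, 18, 19, 21, 28]
Preorder: [2, 3, 21, 14, 19, 18, 28]
Algorithm: preorder visits root first, so consume preorder in order;
for each root, split the current inorder slice at that value into
left-subtree inorder and right-subtree inorder, then recurse.
Recursive splits:
  root=2; inorder splits into left=[], right=[3, 14, 18, 19, 21, 28]
  root=3; inorder splits into left=[], right=[14, 18, 19, 21, 28]
  root=21; inorder splits into left=[14, 18, 19], right=[28]
  root=14; inorder splits into left=[], right=[18, 19]
  root=19; inorder splits into left=[18], right=[]
  root=18; inorder splits into left=[], right=[]
  root=28; inorder splits into left=[], right=[]
Reconstructed level-order: [2, 3, 21, 14, 28, 19, 18]


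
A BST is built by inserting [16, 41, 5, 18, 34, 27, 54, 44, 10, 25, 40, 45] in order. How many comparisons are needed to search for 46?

Search path for 46: 16 -> 41 -> 54 -> 44 -> 45
Found: False
Comparisons: 5


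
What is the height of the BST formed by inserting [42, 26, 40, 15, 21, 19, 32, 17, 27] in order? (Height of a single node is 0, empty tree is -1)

Insertion order: [42, 26, 40, 15, 21, 19, 32, 17, 27]
Tree (level-order array): [42, 26, None, 15, 40, None, 21, 32, None, 19, None, 27, None, 17]
Compute height bottom-up (empty subtree = -1):
  height(17) = 1 + max(-1, -1) = 0
  height(19) = 1 + max(0, -1) = 1
  height(21) = 1 + max(1, -1) = 2
  height(15) = 1 + max(-1, 2) = 3
  height(27) = 1 + max(-1, -1) = 0
  height(32) = 1 + max(0, -1) = 1
  height(40) = 1 + max(1, -1) = 2
  height(26) = 1 + max(3, 2) = 4
  height(42) = 1 + max(4, -1) = 5
Height = 5


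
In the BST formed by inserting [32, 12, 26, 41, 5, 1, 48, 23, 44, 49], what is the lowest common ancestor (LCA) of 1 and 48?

Tree insertion order: [32, 12, 26, 41, 5, 1, 48, 23, 44, 49]
Tree (level-order array): [32, 12, 41, 5, 26, None, 48, 1, None, 23, None, 44, 49]
In a BST, the LCA of p=1, q=48 is the first node v on the
root-to-leaf path with p <= v <= q (go left if both < v, right if both > v).
Walk from root:
  at 32: 1 <= 32 <= 48, this is the LCA
LCA = 32


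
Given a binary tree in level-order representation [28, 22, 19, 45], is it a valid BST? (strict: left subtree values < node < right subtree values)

Level-order array: [28, 22, 19, 45]
Validate using subtree bounds (lo, hi): at each node, require lo < value < hi,
then recurse left with hi=value and right with lo=value.
Preorder trace (stopping at first violation):
  at node 28 with bounds (-inf, +inf): OK
  at node 22 with bounds (-inf, 28): OK
  at node 45 with bounds (-inf, 22): VIOLATION
Node 45 violates its bound: not (-inf < 45 < 22).
Result: Not a valid BST


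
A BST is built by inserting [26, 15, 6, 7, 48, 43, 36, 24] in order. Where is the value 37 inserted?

Starting tree (level order): [26, 15, 48, 6, 24, 43, None, None, 7, None, None, 36]
Insertion path: 26 -> 48 -> 43 -> 36
Result: insert 37 as right child of 36
Final tree (level order): [26, 15, 48, 6, 24, 43, None, None, 7, None, None, 36, None, None, None, None, 37]


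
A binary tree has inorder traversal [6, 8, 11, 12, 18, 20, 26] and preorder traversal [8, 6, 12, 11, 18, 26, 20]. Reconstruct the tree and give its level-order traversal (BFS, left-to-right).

Inorder:  [6, 8, 11, 12, 18, 20, 26]
Preorder: [8, 6, 12, 11, 18, 26, 20]
Algorithm: preorder visits root first, so consume preorder in order;
for each root, split the current inorder slice at that value into
left-subtree inorder and right-subtree inorder, then recurse.
Recursive splits:
  root=8; inorder splits into left=[6], right=[11, 12, 18, 20, 26]
  root=6; inorder splits into left=[], right=[]
  root=12; inorder splits into left=[11], right=[18, 20, 26]
  root=11; inorder splits into left=[], right=[]
  root=18; inorder splits into left=[], right=[20, 26]
  root=26; inorder splits into left=[20], right=[]
  root=20; inorder splits into left=[], right=[]
Reconstructed level-order: [8, 6, 12, 11, 18, 26, 20]


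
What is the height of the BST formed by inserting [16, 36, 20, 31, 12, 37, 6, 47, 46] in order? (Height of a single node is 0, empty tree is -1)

Insertion order: [16, 36, 20, 31, 12, 37, 6, 47, 46]
Tree (level-order array): [16, 12, 36, 6, None, 20, 37, None, None, None, 31, None, 47, None, None, 46]
Compute height bottom-up (empty subtree = -1):
  height(6) = 1 + max(-1, -1) = 0
  height(12) = 1 + max(0, -1) = 1
  height(31) = 1 + max(-1, -1) = 0
  height(20) = 1 + max(-1, 0) = 1
  height(46) = 1 + max(-1, -1) = 0
  height(47) = 1 + max(0, -1) = 1
  height(37) = 1 + max(-1, 1) = 2
  height(36) = 1 + max(1, 2) = 3
  height(16) = 1 + max(1, 3) = 4
Height = 4


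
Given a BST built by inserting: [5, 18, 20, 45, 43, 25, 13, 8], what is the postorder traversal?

Tree insertion order: [5, 18, 20, 45, 43, 25, 13, 8]
Tree (level-order array): [5, None, 18, 13, 20, 8, None, None, 45, None, None, 43, None, 25]
Postorder traversal: [8, 13, 25, 43, 45, 20, 18, 5]


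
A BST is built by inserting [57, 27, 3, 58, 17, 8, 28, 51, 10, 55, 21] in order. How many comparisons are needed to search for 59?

Search path for 59: 57 -> 58
Found: False
Comparisons: 2


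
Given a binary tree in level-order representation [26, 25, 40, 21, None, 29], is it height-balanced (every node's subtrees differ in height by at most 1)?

Tree (level-order array): [26, 25, 40, 21, None, 29]
Definition: a tree is height-balanced if, at every node, |h(left) - h(right)| <= 1 (empty subtree has height -1).
Bottom-up per-node check:
  node 21: h_left=-1, h_right=-1, diff=0 [OK], height=0
  node 25: h_left=0, h_right=-1, diff=1 [OK], height=1
  node 29: h_left=-1, h_right=-1, diff=0 [OK], height=0
  node 40: h_left=0, h_right=-1, diff=1 [OK], height=1
  node 26: h_left=1, h_right=1, diff=0 [OK], height=2
All nodes satisfy the balance condition.
Result: Balanced


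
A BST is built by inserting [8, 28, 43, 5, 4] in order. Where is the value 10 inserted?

Starting tree (level order): [8, 5, 28, 4, None, None, 43]
Insertion path: 8 -> 28
Result: insert 10 as left child of 28
Final tree (level order): [8, 5, 28, 4, None, 10, 43]


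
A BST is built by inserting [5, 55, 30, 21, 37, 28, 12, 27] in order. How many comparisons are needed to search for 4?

Search path for 4: 5
Found: False
Comparisons: 1


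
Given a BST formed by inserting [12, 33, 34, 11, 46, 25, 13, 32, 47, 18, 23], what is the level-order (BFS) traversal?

Tree insertion order: [12, 33, 34, 11, 46, 25, 13, 32, 47, 18, 23]
Tree (level-order array): [12, 11, 33, None, None, 25, 34, 13, 32, None, 46, None, 18, None, None, None, 47, None, 23]
BFS from the root, enqueuing left then right child of each popped node:
  queue [12] -> pop 12, enqueue [11, 33], visited so far: [12]
  queue [11, 33] -> pop 11, enqueue [none], visited so far: [12, 11]
  queue [33] -> pop 33, enqueue [25, 34], visited so far: [12, 11, 33]
  queue [25, 34] -> pop 25, enqueue [13, 32], visited so far: [12, 11, 33, 25]
  queue [34, 13, 32] -> pop 34, enqueue [46], visited so far: [12, 11, 33, 25, 34]
  queue [13, 32, 46] -> pop 13, enqueue [18], visited so far: [12, 11, 33, 25, 34, 13]
  queue [32, 46, 18] -> pop 32, enqueue [none], visited so far: [12, 11, 33, 25, 34, 13, 32]
  queue [46, 18] -> pop 46, enqueue [47], visited so far: [12, 11, 33, 25, 34, 13, 32, 46]
  queue [18, 47] -> pop 18, enqueue [23], visited so far: [12, 11, 33, 25, 34, 13, 32, 46, 18]
  queue [47, 23] -> pop 47, enqueue [none], visited so far: [12, 11, 33, 25, 34, 13, 32, 46, 18, 47]
  queue [23] -> pop 23, enqueue [none], visited so far: [12, 11, 33, 25, 34, 13, 32, 46, 18, 47, 23]
Result: [12, 11, 33, 25, 34, 13, 32, 46, 18, 47, 23]


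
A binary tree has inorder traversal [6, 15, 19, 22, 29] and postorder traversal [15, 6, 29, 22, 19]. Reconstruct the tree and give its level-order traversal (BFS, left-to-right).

Inorder:   [6, 15, 19, 22, 29]
Postorder: [15, 6, 29, 22, 19]
Algorithm: postorder visits root last, so walk postorder right-to-left;
each value is the root of the current inorder slice — split it at that
value, recurse on the right subtree first, then the left.
Recursive splits:
  root=19; inorder splits into left=[6, 15], right=[22, 29]
  root=22; inorder splits into left=[], right=[29]
  root=29; inorder splits into left=[], right=[]
  root=6; inorder splits into left=[], right=[15]
  root=15; inorder splits into left=[], right=[]
Reconstructed level-order: [19, 6, 22, 15, 29]


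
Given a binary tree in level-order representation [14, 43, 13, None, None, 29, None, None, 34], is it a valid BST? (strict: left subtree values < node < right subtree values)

Level-order array: [14, 43, 13, None, None, 29, None, None, 34]
Validate using subtree bounds (lo, hi): at each node, require lo < value < hi,
then recurse left with hi=value and right with lo=value.
Preorder trace (stopping at first violation):
  at node 14 with bounds (-inf, +inf): OK
  at node 43 with bounds (-inf, 14): VIOLATION
Node 43 violates its bound: not (-inf < 43 < 14).
Result: Not a valid BST


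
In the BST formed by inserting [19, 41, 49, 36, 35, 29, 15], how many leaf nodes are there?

Tree built from: [19, 41, 49, 36, 35, 29, 15]
Tree (level-order array): [19, 15, 41, None, None, 36, 49, 35, None, None, None, 29]
Rule: A leaf has 0 children.
Per-node child counts:
  node 19: 2 child(ren)
  node 15: 0 child(ren)
  node 41: 2 child(ren)
  node 36: 1 child(ren)
  node 35: 1 child(ren)
  node 29: 0 child(ren)
  node 49: 0 child(ren)
Matching nodes: [15, 29, 49]
Count of leaf nodes: 3


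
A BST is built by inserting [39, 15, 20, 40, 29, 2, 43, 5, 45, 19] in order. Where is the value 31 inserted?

Starting tree (level order): [39, 15, 40, 2, 20, None, 43, None, 5, 19, 29, None, 45]
Insertion path: 39 -> 15 -> 20 -> 29
Result: insert 31 as right child of 29
Final tree (level order): [39, 15, 40, 2, 20, None, 43, None, 5, 19, 29, None, 45, None, None, None, None, None, 31]


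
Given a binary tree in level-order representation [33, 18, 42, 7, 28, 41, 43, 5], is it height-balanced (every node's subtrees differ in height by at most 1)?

Tree (level-order array): [33, 18, 42, 7, 28, 41, 43, 5]
Definition: a tree is height-balanced if, at every node, |h(left) - h(right)| <= 1 (empty subtree has height -1).
Bottom-up per-node check:
  node 5: h_left=-1, h_right=-1, diff=0 [OK], height=0
  node 7: h_left=0, h_right=-1, diff=1 [OK], height=1
  node 28: h_left=-1, h_right=-1, diff=0 [OK], height=0
  node 18: h_left=1, h_right=0, diff=1 [OK], height=2
  node 41: h_left=-1, h_right=-1, diff=0 [OK], height=0
  node 43: h_left=-1, h_right=-1, diff=0 [OK], height=0
  node 42: h_left=0, h_right=0, diff=0 [OK], height=1
  node 33: h_left=2, h_right=1, diff=1 [OK], height=3
All nodes satisfy the balance condition.
Result: Balanced
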